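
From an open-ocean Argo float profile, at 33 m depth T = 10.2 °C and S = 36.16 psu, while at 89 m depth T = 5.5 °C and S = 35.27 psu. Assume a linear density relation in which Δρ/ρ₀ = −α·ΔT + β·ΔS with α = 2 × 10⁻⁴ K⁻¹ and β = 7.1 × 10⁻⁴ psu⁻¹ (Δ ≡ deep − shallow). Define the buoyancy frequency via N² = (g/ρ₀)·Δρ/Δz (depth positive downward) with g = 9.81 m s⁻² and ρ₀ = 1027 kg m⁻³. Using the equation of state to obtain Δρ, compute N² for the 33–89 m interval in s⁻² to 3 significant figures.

5.40 × 10⁻⁵ s⁻²

ΔT = -4.7 K, ΔS = -0.89 psu (deep − shallow).
Δρ/ρ₀ = −αΔT + βΔS = 9.40 × 10⁻⁴ − 6.319 × 10⁻⁴ = 3.081 × 10⁻⁴, so Δρ ≈ 0.3164 kg m⁻³.
N² = (g/ρ₀)·Δρ/Δz = g·(Δρ/ρ₀)/Δz = 9.81 × 3.081 × 10⁻⁴ / 56 = 5.3973 × 10⁻⁵ s⁻² ≈ 5.40 × 10⁻⁵ s⁻².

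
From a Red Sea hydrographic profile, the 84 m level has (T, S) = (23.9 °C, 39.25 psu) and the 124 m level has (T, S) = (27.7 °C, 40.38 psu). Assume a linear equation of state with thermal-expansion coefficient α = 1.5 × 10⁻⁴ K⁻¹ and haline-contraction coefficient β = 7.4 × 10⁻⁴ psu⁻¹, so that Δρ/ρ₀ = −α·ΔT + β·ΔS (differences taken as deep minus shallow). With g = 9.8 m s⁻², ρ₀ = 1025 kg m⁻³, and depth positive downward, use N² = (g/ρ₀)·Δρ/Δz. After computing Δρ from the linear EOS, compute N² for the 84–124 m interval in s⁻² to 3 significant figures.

6.52 × 10⁻⁵ s⁻²

ΔT = +3.8 K, ΔS = +1.13 psu (deep − shallow).
Δρ/ρ₀ = −αΔT + βΔS = -5.70 × 10⁻⁴ + 8.362 × 10⁻⁴ = 2.662 × 10⁻⁴, so Δρ ≈ 0.2729 kg m⁻³.
N² = (g/ρ₀)·Δρ/Δz = g·(Δρ/ρ₀)/Δz = 9.8 × 2.662 × 10⁻⁴ / 40 = 6.5219 × 10⁻⁵ s⁻² ≈ 6.52 × 10⁻⁵ s⁻².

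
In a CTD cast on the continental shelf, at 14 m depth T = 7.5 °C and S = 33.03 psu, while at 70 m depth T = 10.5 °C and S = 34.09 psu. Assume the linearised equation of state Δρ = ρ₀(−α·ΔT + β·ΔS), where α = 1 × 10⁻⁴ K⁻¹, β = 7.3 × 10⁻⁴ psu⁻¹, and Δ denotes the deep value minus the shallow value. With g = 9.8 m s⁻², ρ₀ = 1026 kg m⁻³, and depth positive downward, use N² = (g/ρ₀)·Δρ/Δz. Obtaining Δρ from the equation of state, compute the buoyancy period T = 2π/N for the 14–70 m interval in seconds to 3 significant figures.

690 s

ΔT = +3.0 K, ΔS = +1.06 psu (deep − shallow).
Δρ/ρ₀ = −αΔT + βΔS = -3.00 × 10⁻⁴ + 7.738 × 10⁻⁴ = 4.738 × 10⁻⁴, so Δρ ≈ 0.4861 kg m⁻³.
N² = (g/ρ₀)·Δρ/Δz = g·(Δρ/ρ₀)/Δz = 9.8 × 4.738 × 10⁻⁴ / 56 = 8.2915 × 10⁻⁵ s⁻².
N = √(8.2915 × 10⁻⁵) = 9.1058 × 10⁻³ rad s⁻¹ → T = 2π/N = 690.02 s ≈ 690 s.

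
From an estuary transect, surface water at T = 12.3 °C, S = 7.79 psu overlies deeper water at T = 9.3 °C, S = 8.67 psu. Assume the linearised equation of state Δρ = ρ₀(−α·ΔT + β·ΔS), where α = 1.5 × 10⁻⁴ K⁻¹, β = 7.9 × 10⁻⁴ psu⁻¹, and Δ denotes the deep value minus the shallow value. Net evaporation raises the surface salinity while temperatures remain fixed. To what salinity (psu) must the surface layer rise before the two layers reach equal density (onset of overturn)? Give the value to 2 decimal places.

9.24 psu

Neutral buoyancy requires −α(T_deep − T_surf) + β(S_deep − S_surf′) = 0.
S_surf′ = S_deep − (α/β)·ΔT = 8.67 − (1.5 × 10⁻⁴/7.9 × 10⁻⁴)·(-3.0) = 9.2396 psu.
Increase required: 9.2396 − 7.79 = 1.4496 psu.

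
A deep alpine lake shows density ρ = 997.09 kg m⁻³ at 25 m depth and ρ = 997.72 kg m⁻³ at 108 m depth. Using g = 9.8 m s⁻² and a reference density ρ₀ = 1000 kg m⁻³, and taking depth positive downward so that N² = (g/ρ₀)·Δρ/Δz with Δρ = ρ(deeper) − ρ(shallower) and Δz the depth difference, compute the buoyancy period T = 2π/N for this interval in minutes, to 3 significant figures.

Δρ = 997.72 − 997.09 = 0.63 kg m⁻³ over Δz = 108 − 25 = 83 m.
N² = (9.8/1000) × (0.63/83) = 7.4386 × 10⁻⁵ s⁻².
N = √(7.4386 × 10⁻⁵) = 8.6247 × 10⁻³ rad s⁻¹, so T = 2π/N = 728.51 s = 12.142 min ≈ 12.1 min.

12.1 min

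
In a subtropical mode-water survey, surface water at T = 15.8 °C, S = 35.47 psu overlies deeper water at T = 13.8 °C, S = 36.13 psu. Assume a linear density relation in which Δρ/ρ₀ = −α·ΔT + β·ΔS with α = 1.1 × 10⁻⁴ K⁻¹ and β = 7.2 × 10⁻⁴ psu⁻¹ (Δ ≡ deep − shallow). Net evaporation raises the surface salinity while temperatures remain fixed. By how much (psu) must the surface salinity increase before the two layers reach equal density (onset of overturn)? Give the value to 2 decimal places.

0.97 psu

Neutral buoyancy requires −α(T_deep − T_surf) + β(S_deep − S_surf′) = 0.
S_surf′ = S_deep − (α/β)·ΔT = 36.13 − (1.1 × 10⁻⁴/7.2 × 10⁻⁴)·(-2.0) = 36.4356 psu.
Increase required: 36.4356 − 35.47 = 0.9656 psu.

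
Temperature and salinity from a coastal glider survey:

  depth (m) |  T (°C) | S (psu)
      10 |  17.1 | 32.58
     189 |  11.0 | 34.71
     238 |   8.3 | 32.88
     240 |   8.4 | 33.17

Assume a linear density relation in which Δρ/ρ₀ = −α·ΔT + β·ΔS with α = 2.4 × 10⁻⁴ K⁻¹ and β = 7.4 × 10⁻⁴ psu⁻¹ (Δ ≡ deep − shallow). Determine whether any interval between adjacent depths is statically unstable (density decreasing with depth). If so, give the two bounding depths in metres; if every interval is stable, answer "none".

Evaluate Δρ/ρ₀ = −αΔT + βΔS across each adjacent pair:
  10–189 m: −αΔT+βΔS = −(2.4 × 10⁻⁴)(-6.1)+(7.4 × 10⁻⁴)(+2.13) = 3.0 × 10⁻³ → stable
  189–238 m: −αΔT+βΔS = −(2.4 × 10⁻⁴)(-2.7)+(7.4 × 10⁻⁴)(-1.83) = -7.1 × 10⁻⁴ → UNSTABLE
  238–240 m: −αΔT+βΔS = −(2.4 × 10⁻⁴)(+0.1)+(7.4 × 10⁻⁴)(+0.29) = 1.9 × 10⁻⁴ → stable
The 189–238 m interval has Δρ < 0: lighter water underlies denser water.

189–238 m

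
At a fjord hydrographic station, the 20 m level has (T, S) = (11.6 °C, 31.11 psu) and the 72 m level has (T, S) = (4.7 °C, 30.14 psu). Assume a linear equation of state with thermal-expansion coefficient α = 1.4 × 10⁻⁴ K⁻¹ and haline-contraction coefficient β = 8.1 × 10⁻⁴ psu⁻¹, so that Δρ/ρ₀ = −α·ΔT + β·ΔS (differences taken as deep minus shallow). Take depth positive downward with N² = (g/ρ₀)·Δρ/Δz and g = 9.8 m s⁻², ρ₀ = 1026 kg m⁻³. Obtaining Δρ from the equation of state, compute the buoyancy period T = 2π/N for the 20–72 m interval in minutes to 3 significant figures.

18.0 min

ΔT = -6.9 K, ΔS = -0.97 psu (deep − shallow).
Δρ/ρ₀ = −αΔT + βΔS = 9.66 × 10⁻⁴ − 7.857 × 10⁻⁴ = 1.803 × 10⁻⁴, so Δρ ≈ 0.1850 kg m⁻³.
N² = (g/ρ₀)·Δρ/Δz = g·(Δρ/ρ₀)/Δz = 9.8 × 1.803 × 10⁻⁴ / 52 = 3.3980 × 10⁻⁵ s⁻².
N = √(3.3980 × 10⁻⁵) = 5.8292 × 10⁻³ rad s⁻¹ → T = 2π/N = 1.0779 × 10³ s = 17.965 min ≈ 18.0 min.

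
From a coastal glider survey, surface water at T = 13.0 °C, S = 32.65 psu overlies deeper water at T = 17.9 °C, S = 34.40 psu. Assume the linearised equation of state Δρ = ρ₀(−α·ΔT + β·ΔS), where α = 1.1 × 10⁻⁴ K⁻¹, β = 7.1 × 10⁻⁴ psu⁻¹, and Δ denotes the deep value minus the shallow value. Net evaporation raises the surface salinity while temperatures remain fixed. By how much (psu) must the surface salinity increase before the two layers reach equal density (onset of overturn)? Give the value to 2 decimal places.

Neutral buoyancy requires −α(T_deep − T_surf) + β(S_deep − S_surf′) = 0.
S_surf′ = S_deep − (α/β)·ΔT = 34.40 − (1.1 × 10⁻⁴/7.1 × 10⁻⁴)·(+4.9) = 33.6408 psu.
Increase required: 33.6408 − 32.65 = 0.9908 psu.

0.99 psu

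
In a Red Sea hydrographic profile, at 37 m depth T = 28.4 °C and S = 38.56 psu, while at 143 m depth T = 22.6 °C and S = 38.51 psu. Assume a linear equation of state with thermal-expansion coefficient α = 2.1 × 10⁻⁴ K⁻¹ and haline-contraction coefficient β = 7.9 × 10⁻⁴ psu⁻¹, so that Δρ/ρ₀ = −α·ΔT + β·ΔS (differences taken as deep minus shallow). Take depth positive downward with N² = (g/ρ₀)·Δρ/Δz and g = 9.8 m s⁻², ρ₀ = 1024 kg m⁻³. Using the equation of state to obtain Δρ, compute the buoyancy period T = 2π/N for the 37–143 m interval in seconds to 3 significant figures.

602 s

ΔT = -5.8 K, ΔS = -0.05 psu (deep − shallow).
Δρ/ρ₀ = −αΔT + βΔS = 1.218 × 10⁻³ − 3.95 × 10⁻⁵ = 1.1785 × 10⁻³, so Δρ ≈ 1.207 kg m⁻³.
N² = (g/ρ₀)·Δρ/Δz = g·(Δρ/ρ₀)/Δz = 9.8 × 1.1785 × 10⁻³ / 106 = 1.0896 × 10⁻⁴ s⁻².
N = √(1.0896 × 10⁻⁴) = 0.010438 rad s⁻¹ → T = 2π/N = 601.95 s ≈ 602 s.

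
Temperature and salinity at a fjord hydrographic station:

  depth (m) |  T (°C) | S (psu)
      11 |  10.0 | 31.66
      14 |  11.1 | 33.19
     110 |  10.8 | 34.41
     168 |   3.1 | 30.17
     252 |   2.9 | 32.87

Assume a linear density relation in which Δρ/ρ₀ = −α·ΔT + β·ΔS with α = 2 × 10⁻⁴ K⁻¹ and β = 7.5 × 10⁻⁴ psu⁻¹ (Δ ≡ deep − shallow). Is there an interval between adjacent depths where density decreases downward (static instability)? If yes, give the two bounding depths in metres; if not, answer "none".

Evaluate Δρ/ρ₀ = −αΔT + βΔS across each adjacent pair:
  11–14 m: −αΔT+βΔS = −(2 × 10⁻⁴)(+1.1)+(7.5 × 10⁻⁴)(+1.53) = 9.3 × 10⁻⁴ → stable
  14–110 m: −αΔT+βΔS = −(2 × 10⁻⁴)(-0.3)+(7.5 × 10⁻⁴)(+1.22) = 9.8 × 10⁻⁴ → stable
  110–168 m: −αΔT+βΔS = −(2 × 10⁻⁴)(-7.7)+(7.5 × 10⁻⁴)(-4.24) = -1.6 × 10⁻³ → UNSTABLE
  168–252 m: −αΔT+βΔS = −(2 × 10⁻⁴)(-0.2)+(7.5 × 10⁻⁴)(+2.70) = 2.1 × 10⁻³ → stable
The 110–168 m interval has Δρ < 0: lighter water underlies denser water.

110–168 m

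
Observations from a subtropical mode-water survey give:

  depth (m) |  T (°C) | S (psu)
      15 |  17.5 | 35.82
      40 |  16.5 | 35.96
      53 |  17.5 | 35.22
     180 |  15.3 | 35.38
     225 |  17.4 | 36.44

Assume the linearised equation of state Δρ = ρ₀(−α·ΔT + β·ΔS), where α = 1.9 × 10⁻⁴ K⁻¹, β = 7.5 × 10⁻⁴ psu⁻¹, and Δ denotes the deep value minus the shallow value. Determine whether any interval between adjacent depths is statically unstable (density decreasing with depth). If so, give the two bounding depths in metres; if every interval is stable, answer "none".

Evaluate Δρ/ρ₀ = −αΔT + βΔS across each adjacent pair:
  15–40 m: −αΔT+βΔS = −(1.9 × 10⁻⁴)(-1.0)+(7.5 × 10⁻⁴)(+0.14) = 3.0 × 10⁻⁴ → stable
  40–53 m: −αΔT+βΔS = −(1.9 × 10⁻⁴)(+1.0)+(7.5 × 10⁻⁴)(-0.74) = -7.5 × 10⁻⁴ → UNSTABLE
  53–180 m: −αΔT+βΔS = −(1.9 × 10⁻⁴)(-2.2)+(7.5 × 10⁻⁴)(+0.16) = 5.4 × 10⁻⁴ → stable
  180–225 m: −αΔT+βΔS = −(1.9 × 10⁻⁴)(+2.1)+(7.5 × 10⁻⁴)(+1.06) = 4.0 × 10⁻⁴ → stable
The 40–53 m interval has Δρ < 0: lighter water underlies denser water.

40–53 m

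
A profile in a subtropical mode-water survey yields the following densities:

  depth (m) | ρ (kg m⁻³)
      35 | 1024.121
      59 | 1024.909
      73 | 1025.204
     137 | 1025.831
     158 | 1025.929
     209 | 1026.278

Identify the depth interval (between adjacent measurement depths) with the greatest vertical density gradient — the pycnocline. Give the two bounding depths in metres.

Compute the density gradient over each adjacent pair:
  35–59 m: Δρ/Δz = 0.788/24 = 0.033 kg m⁻⁴
  59–73 m: Δρ/Δz = 0.295/14 = 0.021 kg m⁻⁴
  73–137 m: Δρ/Δz = 0.627/64 = 9.8 × 10⁻³ kg m⁻⁴
  137–158 m: Δρ/Δz = 0.098/21 = 4.7 × 10⁻³ kg m⁻⁴
  158–209 m: Δρ/Δz = 0.349/51 = 6.8 × 10⁻³ kg m⁻⁴
The largest gradient is in the 35–59 m interval — the pycnocline.

35–59 m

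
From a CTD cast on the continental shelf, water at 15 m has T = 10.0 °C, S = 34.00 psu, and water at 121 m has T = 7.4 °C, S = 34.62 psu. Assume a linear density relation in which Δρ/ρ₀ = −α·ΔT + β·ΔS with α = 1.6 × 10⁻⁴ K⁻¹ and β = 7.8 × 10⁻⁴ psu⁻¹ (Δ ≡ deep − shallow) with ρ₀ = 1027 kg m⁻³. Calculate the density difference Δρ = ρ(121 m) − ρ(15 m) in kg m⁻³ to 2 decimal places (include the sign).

+0.92 kg m⁻³

ΔT = -2.6 K, ΔS = +0.62 psu (deep − shallow).
Δρ/ρ₀ = −(1.6 × 10⁻⁴)(-2.6) + (7.8 × 10⁻⁴)(+0.62) = 8.996 × 10⁻⁴.
Δρ = 1027 × (8.996 × 10⁻⁴) = +0.92 kg m⁻³.
Positive Δρ: denser below, stable.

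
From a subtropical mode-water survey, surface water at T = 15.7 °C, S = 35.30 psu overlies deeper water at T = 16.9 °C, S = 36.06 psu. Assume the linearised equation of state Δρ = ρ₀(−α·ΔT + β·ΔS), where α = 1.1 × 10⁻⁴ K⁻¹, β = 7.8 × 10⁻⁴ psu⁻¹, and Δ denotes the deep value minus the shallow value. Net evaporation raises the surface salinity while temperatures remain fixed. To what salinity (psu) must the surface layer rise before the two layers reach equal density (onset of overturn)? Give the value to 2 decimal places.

35.89 psu

Neutral buoyancy requires −α(T_deep − T_surf) + β(S_deep − S_surf′) = 0.
S_surf′ = S_deep − (α/β)·ΔT = 36.06 − (1.1 × 10⁻⁴/7.8 × 10⁻⁴)·(+1.2) = 35.8908 psu.
Increase required: 35.8908 − 35.30 = 0.5908 psu.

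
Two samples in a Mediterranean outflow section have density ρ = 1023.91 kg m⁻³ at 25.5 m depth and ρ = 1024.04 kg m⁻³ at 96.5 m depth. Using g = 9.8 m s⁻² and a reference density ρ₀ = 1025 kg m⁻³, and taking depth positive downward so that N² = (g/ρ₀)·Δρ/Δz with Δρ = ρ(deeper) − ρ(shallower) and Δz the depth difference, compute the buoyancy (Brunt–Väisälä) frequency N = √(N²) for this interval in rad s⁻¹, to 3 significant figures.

Δρ = 1024.04 − 1023.91 = 0.13 kg m⁻³ over Δz = 96.5 − 25.5 = 71 m.
N² = (9.8/1025) × (0.13/71) = 1.7506 × 10⁻⁵ s⁻².
N = √(1.7506 × 10⁻⁵) = 4.1840 × 10⁻³ rad s⁻¹ ≈ 4.18 × 10⁻³ rad s⁻¹.
A positive N² confirms static stability across the interval.

4.18 × 10⁻³ rad s⁻¹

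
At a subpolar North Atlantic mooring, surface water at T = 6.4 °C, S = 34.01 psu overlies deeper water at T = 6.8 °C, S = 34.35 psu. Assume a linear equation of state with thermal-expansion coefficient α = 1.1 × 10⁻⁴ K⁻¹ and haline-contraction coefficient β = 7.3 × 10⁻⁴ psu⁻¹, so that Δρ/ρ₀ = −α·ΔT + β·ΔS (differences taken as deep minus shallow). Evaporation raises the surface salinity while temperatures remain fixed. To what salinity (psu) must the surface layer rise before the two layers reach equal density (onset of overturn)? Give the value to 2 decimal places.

Neutral buoyancy requires −α(T_deep − T_surf) + β(S_deep − S_surf′) = 0.
S_surf′ = S_deep − (α/β)·ΔT = 34.35 − (1.1 × 10⁻⁴/7.3 × 10⁻⁴)·(+0.4) = 34.2897 psu.
Increase required: 34.2897 − 34.01 = 0.2797 psu.

34.29 psu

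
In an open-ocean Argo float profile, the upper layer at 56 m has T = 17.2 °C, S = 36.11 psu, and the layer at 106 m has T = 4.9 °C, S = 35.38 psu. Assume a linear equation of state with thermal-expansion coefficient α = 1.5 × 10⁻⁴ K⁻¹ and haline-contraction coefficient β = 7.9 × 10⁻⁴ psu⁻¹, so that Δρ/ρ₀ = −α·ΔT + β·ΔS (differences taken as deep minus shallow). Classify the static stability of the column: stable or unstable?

stable

ΔT = 4.9 − 17.2 = -12.3 K and ΔS = 35.38 − 36.11 = -0.73 psu (deep − shallow).
−αΔT = 1.845 × 10⁻³; βΔS = -5.767 × 10⁻⁴; sum Δρ/ρ₀ = 1.2683 × 10⁻³.
Δρ/ρ₀ > 0, so Δρ > 0: deeper water is denser → statically stable.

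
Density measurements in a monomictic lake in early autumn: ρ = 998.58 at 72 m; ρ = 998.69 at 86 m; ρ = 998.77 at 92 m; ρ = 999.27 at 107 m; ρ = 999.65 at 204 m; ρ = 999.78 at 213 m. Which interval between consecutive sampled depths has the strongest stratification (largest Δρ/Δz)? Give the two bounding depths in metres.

92–107 m

Compute the density gradient over each adjacent pair:
  72–86 m: Δρ/Δz = 0.11/14 = 7.9 × 10⁻³ kg m⁻⁴
  86–92 m: Δρ/Δz = 0.08/6 = 0.013 kg m⁻⁴
  92–107 m: Δρ/Δz = 0.50/15 = 0.033 kg m⁻⁴
  107–204 m: Δρ/Δz = 0.38/97 = 3.9 × 10⁻³ kg m⁻⁴
  204–213 m: Δρ/Δz = 0.13/9 = 0.014 kg m⁻⁴
The largest gradient is in the 92–107 m interval — the pycnocline.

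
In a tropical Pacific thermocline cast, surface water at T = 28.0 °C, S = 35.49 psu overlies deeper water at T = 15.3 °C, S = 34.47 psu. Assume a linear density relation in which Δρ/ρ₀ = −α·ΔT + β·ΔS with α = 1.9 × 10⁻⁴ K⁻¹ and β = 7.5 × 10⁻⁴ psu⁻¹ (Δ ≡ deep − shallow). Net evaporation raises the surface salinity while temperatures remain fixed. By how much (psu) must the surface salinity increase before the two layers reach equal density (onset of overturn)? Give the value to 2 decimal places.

Neutral buoyancy requires −α(T_deep − T_surf) + β(S_deep − S_surf′) = 0.
S_surf′ = S_deep − (α/β)·ΔT = 34.47 − (1.9 × 10⁻⁴/7.5 × 10⁻⁴)·(-12.7) = 37.6873 psu.
Increase required: 37.6873 − 35.49 = 2.1973 psu.

2.20 psu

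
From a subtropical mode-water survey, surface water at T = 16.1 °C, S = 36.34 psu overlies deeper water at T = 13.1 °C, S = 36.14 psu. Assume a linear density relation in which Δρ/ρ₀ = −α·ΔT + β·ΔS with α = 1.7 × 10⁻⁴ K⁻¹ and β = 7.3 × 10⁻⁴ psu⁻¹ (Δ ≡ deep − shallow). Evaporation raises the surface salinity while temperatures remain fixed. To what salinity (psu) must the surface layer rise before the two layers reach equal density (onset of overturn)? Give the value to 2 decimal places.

36.84 psu

Neutral buoyancy requires −α(T_deep − T_surf) + β(S_deep − S_surf′) = 0.
S_surf′ = S_deep − (α/β)·ΔT = 36.14 − (1.7 × 10⁻⁴/7.3 × 10⁻⁴)·(-3.0) = 36.8386 psu.
Increase required: 36.8386 − 36.34 = 0.4986 psu.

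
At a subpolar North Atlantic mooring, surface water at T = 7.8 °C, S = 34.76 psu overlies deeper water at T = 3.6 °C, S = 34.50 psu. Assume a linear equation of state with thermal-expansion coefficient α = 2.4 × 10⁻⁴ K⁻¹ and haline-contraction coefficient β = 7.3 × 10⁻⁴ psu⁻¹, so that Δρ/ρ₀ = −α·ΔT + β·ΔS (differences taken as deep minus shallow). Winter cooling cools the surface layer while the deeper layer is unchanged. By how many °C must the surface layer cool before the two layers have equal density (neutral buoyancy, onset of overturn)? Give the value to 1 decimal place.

3.4 °C

Neutral buoyancy requires Δρ = 0, i.e. −α(T_deep − T_surf′) + β(S_deep − S_surf) = 0.
T_surf′ = T_deep − (β/α)·ΔS = 3.6 − (7.3 × 10⁻⁴/2.4 × 10⁻⁴)·(-0.26) = 4.391 °C.
Cooling required: 7.8 − (4.391) = 3.409 °C.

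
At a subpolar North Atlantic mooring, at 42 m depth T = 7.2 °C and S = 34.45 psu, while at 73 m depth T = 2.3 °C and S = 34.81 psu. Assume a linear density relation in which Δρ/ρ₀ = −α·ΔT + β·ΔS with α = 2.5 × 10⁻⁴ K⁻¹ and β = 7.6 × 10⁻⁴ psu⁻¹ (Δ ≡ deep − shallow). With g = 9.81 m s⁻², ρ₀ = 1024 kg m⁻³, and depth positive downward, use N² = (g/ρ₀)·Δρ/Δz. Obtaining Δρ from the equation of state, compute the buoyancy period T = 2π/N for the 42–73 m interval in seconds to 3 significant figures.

289 s

ΔT = -4.9 K, ΔS = +0.36 psu (deep − shallow).
Δρ/ρ₀ = −αΔT + βΔS = 1.225 × 10⁻³ + 2.736 × 10⁻⁴ = 1.4986 × 10⁻³, so Δρ ≈ 1.535 kg m⁻³.
N² = (g/ρ₀)·Δρ/Δz = g·(Δρ/ρ₀)/Δz = 9.81 × 1.4986 × 10⁻³ / 31 = 4.7423 × 10⁻⁴ s⁻².
N = √(4.7423 × 10⁻⁴) = 0.021777 rad s⁻¹ → T = 2π/N = 288.52 s ≈ 289 s.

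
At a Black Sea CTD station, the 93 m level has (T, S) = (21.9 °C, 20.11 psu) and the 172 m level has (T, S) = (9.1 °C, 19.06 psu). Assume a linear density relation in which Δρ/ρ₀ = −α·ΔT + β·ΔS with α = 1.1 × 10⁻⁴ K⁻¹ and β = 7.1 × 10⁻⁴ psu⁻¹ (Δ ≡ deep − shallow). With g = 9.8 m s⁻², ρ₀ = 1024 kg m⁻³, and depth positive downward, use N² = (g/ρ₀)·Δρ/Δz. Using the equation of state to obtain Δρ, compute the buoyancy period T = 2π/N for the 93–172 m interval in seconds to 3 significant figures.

ΔT = -12.8 K, ΔS = -1.05 psu (deep − shallow).
Δρ/ρ₀ = −αΔT + βΔS = 1.408 × 10⁻³ − 7.455 × 10⁻⁴ = 6.625 × 10⁻⁴, so Δρ ≈ 0.6784 kg m⁻³.
N² = (g/ρ₀)·Δρ/Δz = g·(Δρ/ρ₀)/Δz = 9.8 × 6.625 × 10⁻⁴ / 79 = 8.2184 × 10⁻⁵ s⁻².
N = √(8.2184 × 10⁻⁵) = 9.0655 × 10⁻³ rad s⁻¹ → T = 2π/N = 693.09 s ≈ 693 s.

693 s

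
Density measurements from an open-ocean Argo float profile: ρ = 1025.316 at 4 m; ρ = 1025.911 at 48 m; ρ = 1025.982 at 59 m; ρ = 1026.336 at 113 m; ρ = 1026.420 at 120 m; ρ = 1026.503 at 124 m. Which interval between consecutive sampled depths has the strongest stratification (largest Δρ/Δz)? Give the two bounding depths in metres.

120–124 m

Compute the density gradient over each adjacent pair:
  4–48 m: Δρ/Δz = 0.595/44 = 0.014 kg m⁻⁴
  48–59 m: Δρ/Δz = 0.071/11 = 6.5 × 10⁻³ kg m⁻⁴
  59–113 m: Δρ/Δz = 0.354/54 = 6.6 × 10⁻³ kg m⁻⁴
  113–120 m: Δρ/Δz = 0.084/7 = 0.012 kg m⁻⁴
  120–124 m: Δρ/Δz = 0.083/4 = 0.021 kg m⁻⁴
The largest gradient is in the 120–124 m interval — the pycnocline.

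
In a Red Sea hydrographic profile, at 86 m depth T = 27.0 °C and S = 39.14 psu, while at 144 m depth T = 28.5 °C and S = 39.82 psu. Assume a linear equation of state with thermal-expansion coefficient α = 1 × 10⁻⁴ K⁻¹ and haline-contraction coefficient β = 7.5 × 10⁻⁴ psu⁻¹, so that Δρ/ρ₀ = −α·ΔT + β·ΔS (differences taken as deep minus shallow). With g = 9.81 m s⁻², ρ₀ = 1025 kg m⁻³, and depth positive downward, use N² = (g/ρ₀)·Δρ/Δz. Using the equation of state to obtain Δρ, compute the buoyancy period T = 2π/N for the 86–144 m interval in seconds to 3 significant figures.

ΔT = +1.5 K, ΔS = +0.68 psu (deep − shallow).
Δρ/ρ₀ = −αΔT + βΔS = -1.50 × 10⁻⁴ + 5.10 × 10⁻⁴ = 3.60 × 10⁻⁴, so Δρ ≈ 0.3690 kg m⁻³.
N² = (g/ρ₀)·Δρ/Δz = g·(Δρ/ρ₀)/Δz = 9.81 × 3.60 × 10⁻⁴ / 58 = 6.0890 × 10⁻⁵ s⁻².
N = √(6.0890 × 10⁻⁵) = 7.8032 × 10⁻³ rad s⁻¹ → T = 2π/N = 805.21 s ≈ 805 s.

805 s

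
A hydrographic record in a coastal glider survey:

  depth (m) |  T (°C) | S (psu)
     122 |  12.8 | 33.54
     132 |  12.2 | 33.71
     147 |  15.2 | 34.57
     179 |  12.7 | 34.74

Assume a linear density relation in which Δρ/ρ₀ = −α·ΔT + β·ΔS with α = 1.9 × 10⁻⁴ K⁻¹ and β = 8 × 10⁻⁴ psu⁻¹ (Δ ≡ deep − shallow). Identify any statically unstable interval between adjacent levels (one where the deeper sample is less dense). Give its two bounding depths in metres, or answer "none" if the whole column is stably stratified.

none

Evaluate Δρ/ρ₀ = −αΔT + βΔS across each adjacent pair:
  122–132 m: −αΔT+βΔS = −(1.9 × 10⁻⁴)(-0.6)+(8 × 10⁻⁴)(+0.17) = 2.5 × 10⁻⁴ → stable
  132–147 m: −αΔT+βΔS = −(1.9 × 10⁻⁴)(+3.0)+(8 × 10⁻⁴)(+0.86) = 1.2 × 10⁻⁴ → stable
  147–179 m: −αΔT+βΔS = −(1.9 × 10⁻⁴)(-2.5)+(8 × 10⁻⁴)(+0.17) = 6.1 × 10⁻⁴ → stable
Every interval has Δρ > 0: the column is stably stratified throughout.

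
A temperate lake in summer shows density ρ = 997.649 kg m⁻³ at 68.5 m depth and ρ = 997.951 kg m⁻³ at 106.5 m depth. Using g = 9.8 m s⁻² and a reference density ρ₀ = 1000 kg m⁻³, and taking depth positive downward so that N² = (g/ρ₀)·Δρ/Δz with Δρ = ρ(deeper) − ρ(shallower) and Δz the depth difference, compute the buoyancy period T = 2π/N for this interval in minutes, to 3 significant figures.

11.9 min

Δρ = 997.951 − 997.649 = 0.302 kg m⁻³ over Δz = 106.5 − 68.5 = 38 m.
N² = (9.8/1000) × (0.302/38) = 7.7884 × 10⁻⁵ s⁻².
N = √(7.7884 × 10⁻⁵) = 8.8252 × 10⁻³ rad s⁻¹, so T = 2π/N = 711.96 s = 11.866 min ≈ 11.9 min.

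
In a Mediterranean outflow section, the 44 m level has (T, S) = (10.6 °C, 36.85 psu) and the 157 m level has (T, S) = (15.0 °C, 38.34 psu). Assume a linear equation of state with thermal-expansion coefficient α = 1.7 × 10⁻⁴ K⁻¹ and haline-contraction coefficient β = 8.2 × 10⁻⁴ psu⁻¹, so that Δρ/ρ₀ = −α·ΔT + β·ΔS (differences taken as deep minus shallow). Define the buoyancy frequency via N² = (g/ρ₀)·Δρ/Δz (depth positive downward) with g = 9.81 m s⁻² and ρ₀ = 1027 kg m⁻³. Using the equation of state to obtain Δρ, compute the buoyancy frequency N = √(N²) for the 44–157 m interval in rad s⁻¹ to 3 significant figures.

6.41 × 10⁻³ rad s⁻¹

ΔT = +4.4 K, ΔS = +1.49 psu (deep − shallow).
Δρ/ρ₀ = −αΔT + βΔS = -7.48 × 10⁻⁴ + 1.2218 × 10⁻³ = 4.738 × 10⁻⁴, so Δρ ≈ 0.4866 kg m⁻³.
N² = (g/ρ₀)·Δρ/Δz = g·(Δρ/ρ₀)/Δz = 9.81 × 4.738 × 10⁻⁴ / 113 = 4.1133 × 10⁻⁵ s⁻².
N = √(4.1133 × 10⁻⁵) = 6.4135 × 10⁻³ rad s⁻¹ ≈ 6.41 × 10⁻³ rad s⁻¹.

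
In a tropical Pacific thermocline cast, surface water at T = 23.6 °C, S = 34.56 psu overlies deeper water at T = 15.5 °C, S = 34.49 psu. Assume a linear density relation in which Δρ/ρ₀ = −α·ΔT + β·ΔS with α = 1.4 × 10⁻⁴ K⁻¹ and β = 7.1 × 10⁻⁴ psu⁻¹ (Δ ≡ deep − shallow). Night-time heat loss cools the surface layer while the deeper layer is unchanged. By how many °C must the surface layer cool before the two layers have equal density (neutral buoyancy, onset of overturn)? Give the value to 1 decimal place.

Neutral buoyancy requires Δρ = 0, i.e. −α(T_deep − T_surf′) + β(S_deep − S_surf) = 0.
T_surf′ = T_deep − (β/α)·ΔS = 15.5 − (7.1 × 10⁻⁴/1.4 × 10⁻⁴)·(-0.07) = 15.855 °C.
Cooling required: 23.6 − (15.855) = 7.745 °C.

7.7 °C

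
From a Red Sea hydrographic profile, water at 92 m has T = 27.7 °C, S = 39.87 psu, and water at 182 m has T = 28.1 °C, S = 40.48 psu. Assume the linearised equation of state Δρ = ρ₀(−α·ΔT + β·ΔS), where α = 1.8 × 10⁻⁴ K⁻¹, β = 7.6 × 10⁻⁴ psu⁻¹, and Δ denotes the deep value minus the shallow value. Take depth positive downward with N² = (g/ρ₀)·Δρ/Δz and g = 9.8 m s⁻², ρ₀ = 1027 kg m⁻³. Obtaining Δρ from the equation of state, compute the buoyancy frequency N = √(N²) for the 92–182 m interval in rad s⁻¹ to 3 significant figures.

6.53 × 10⁻³ rad s⁻¹

ΔT = +0.4 K, ΔS = +0.61 psu (deep − shallow).
Δρ/ρ₀ = −αΔT + βΔS = -7.20 × 10⁻⁵ + 4.636 × 10⁻⁴ = 3.916 × 10⁻⁴, so Δρ ≈ 0.4022 kg m⁻³.
N² = (g/ρ₀)·Δρ/Δz = g·(Δρ/ρ₀)/Δz = 9.8 × 3.916 × 10⁻⁴ / 90 = 4.2641 × 10⁻⁵ s⁻².
N = √(4.2641 × 10⁻⁵) = 6.5300 × 10⁻³ rad s⁻¹ ≈ 6.53 × 10⁻³ rad s⁻¹.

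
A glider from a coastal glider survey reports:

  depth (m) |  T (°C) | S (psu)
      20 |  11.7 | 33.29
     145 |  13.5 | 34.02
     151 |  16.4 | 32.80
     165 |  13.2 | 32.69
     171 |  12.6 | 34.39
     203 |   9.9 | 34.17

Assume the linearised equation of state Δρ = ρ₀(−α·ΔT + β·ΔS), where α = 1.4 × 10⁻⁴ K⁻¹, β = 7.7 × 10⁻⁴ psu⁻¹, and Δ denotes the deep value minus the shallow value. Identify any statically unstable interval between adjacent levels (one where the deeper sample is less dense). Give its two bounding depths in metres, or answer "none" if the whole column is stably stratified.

145–151 m

Evaluate Δρ/ρ₀ = −αΔT + βΔS across each adjacent pair:
  20–145 m: −αΔT+βΔS = −(1.4 × 10⁻⁴)(+1.8)+(7.7 × 10⁻⁴)(+0.73) = 3.1 × 10⁻⁴ → stable
  145–151 m: −αΔT+βΔS = −(1.4 × 10⁻⁴)(+2.9)+(7.7 × 10⁻⁴)(-1.22) = -1.3 × 10⁻³ → UNSTABLE
  151–165 m: −αΔT+βΔS = −(1.4 × 10⁻⁴)(-3.2)+(7.7 × 10⁻⁴)(-0.11) = 3.6 × 10⁻⁴ → stable
  165–171 m: −αΔT+βΔS = −(1.4 × 10⁻⁴)(-0.6)+(7.7 × 10⁻⁴)(+1.70) = 1.4 × 10⁻³ → stable
  171–203 m: −αΔT+βΔS = −(1.4 × 10⁻⁴)(-2.7)+(7.7 × 10⁻⁴)(-0.22) = 2.1 × 10⁻⁴ → stable
The 145–151 m interval has Δρ < 0: lighter water underlies denser water.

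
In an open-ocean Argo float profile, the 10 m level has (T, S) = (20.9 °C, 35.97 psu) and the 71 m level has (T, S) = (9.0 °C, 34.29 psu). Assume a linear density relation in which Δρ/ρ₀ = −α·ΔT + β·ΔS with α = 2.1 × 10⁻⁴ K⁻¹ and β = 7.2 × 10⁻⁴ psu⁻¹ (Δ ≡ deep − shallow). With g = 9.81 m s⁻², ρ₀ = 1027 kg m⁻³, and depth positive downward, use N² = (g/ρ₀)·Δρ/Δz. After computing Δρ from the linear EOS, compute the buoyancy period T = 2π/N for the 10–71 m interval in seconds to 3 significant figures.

436 s

ΔT = -11.9 K, ΔS = -1.68 psu (deep − shallow).
Δρ/ρ₀ = −αΔT + βΔS = 2.499 × 10⁻³ − 1.2096 × 10⁻³ = 1.2894 × 10⁻³, so Δρ ≈ 1.324 kg m⁻³.
N² = (g/ρ₀)·Δρ/Δz = g·(Δρ/ρ₀)/Δz = 9.81 × 1.2894 × 10⁻³ / 61 = 2.0736 × 10⁻⁴ s⁻².
N = √(2.0736 × 10⁻⁴) = 0.014400 rad s⁻¹ → T = 2π/N = 436.33 s ≈ 436 s.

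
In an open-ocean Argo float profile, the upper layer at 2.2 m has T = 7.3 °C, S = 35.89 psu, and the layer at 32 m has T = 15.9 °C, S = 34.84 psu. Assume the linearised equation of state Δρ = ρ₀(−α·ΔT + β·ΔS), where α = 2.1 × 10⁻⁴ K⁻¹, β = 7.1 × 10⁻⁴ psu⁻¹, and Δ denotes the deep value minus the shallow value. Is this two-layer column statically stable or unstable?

unstable

ΔT = 15.9 − 7.3 = +8.6 K and ΔS = 34.84 − 35.89 = -1.05 psu (deep − shallow).
−αΔT = -1.806 × 10⁻³; βΔS = -7.455 × 10⁻⁴; sum Δρ/ρ₀ = -2.5515 × 10⁻³.
Δρ/ρ₀ < 0, so Δρ < 0: deeper water is lighter → statically unstable; the column would overturn.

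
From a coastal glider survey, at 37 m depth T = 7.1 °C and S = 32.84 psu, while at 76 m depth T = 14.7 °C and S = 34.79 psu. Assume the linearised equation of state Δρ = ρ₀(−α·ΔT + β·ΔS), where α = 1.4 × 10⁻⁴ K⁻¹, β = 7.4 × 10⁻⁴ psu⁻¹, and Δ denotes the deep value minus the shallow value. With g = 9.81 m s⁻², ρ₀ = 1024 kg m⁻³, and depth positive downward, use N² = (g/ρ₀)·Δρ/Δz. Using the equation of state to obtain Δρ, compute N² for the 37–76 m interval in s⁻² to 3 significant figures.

ΔT = +7.6 K, ΔS = +1.95 psu (deep − shallow).
Δρ/ρ₀ = −αΔT + βΔS = -1.064 × 10⁻³ + 1.443 × 10⁻³ = 3.79 × 10⁻⁴, so Δρ ≈ 0.3881 kg m⁻³.
N² = (g/ρ₀)·Δρ/Δz = g·(Δρ/ρ₀)/Δz = 9.81 × 3.79 × 10⁻⁴ / 39 = 9.5333 × 10⁻⁵ s⁻² ≈ 9.53 × 10⁻⁵ s⁻².

9.53 × 10⁻⁵ s⁻²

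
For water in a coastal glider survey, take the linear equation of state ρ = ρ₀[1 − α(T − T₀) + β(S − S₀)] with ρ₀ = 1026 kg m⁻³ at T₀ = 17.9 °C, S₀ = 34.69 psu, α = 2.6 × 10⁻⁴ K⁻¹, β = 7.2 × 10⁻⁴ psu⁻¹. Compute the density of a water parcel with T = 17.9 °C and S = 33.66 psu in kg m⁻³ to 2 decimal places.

1025.24 kg m⁻³

T − T₀ = +0.0 K, S − S₀ = -1.03 psu.
Bracket = 1 − α·(+0.0) + β·(-1.03) = 1 + (-7.416 × 10⁻⁴) = 0.9992584.
ρ = 1026 × 0.9992584 = 1025.24 kg m⁻³.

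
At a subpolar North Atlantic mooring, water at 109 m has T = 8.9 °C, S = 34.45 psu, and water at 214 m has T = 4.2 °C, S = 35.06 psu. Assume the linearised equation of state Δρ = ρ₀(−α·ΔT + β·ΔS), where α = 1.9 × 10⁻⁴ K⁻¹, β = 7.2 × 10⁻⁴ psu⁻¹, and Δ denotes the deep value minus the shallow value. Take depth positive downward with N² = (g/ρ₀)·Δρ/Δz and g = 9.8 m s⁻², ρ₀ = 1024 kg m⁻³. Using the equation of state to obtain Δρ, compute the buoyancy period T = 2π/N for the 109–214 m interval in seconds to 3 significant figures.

563 s

ΔT = -4.7 K, ΔS = +0.61 psu (deep − shallow).
Δρ/ρ₀ = −αΔT + βΔS = 8.93 × 10⁻⁴ + 4.392 × 10⁻⁴ = 1.3322 × 10⁻³, so Δρ ≈ 1.364 kg m⁻³.
N² = (g/ρ₀)·Δρ/Δz = g·(Δρ/ρ₀)/Δz = 9.8 × 1.3322 × 10⁻³ / 105 = 1.2434 × 10⁻⁴ s⁻².
N = √(1.2434 × 10⁻⁴) = 0.011151 rad s⁻¹ → T = 2π/N = 563.46 s ≈ 563 s.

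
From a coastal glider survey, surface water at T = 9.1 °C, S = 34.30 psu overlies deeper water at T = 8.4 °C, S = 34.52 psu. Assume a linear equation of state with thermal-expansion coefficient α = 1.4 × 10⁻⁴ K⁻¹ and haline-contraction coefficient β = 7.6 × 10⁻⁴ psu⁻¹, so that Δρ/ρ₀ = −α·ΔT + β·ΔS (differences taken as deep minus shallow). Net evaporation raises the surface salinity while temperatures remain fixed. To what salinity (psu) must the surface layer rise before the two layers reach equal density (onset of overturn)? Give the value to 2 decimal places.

34.65 psu

Neutral buoyancy requires −α(T_deep − T_surf) + β(S_deep − S_surf′) = 0.
S_surf′ = S_deep − (α/β)·ΔT = 34.52 − (1.4 × 10⁻⁴/7.6 × 10⁻⁴)·(-0.7) = 34.6489 psu.
Increase required: 34.6489 − 34.30 = 0.3489 psu.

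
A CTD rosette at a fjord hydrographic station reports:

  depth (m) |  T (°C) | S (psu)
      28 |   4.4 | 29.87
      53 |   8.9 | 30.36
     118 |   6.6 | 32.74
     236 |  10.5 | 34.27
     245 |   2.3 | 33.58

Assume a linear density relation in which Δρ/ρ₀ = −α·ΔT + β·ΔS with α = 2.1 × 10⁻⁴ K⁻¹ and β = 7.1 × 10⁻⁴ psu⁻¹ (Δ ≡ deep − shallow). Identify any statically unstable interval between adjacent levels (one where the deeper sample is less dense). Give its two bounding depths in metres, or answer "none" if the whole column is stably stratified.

28–53 m

Evaluate Δρ/ρ₀ = −αΔT + βΔS across each adjacent pair:
  28–53 m: −αΔT+βΔS = −(2.1 × 10⁻⁴)(+4.5)+(7.1 × 10⁻⁴)(+0.49) = -6.0 × 10⁻⁴ → UNSTABLE
  53–118 m: −αΔT+βΔS = −(2.1 × 10⁻⁴)(-2.3)+(7.1 × 10⁻⁴)(+2.38) = 2.2 × 10⁻³ → stable
  118–236 m: −αΔT+βΔS = −(2.1 × 10⁻⁴)(+3.9)+(7.1 × 10⁻⁴)(+1.53) = 2.7 × 10⁻⁴ → stable
  236–245 m: −αΔT+βΔS = −(2.1 × 10⁻⁴)(-8.2)+(7.1 × 10⁻⁴)(-0.69) = 1.2 × 10⁻³ → stable
The 28–53 m interval has Δρ < 0: lighter water underlies denser water.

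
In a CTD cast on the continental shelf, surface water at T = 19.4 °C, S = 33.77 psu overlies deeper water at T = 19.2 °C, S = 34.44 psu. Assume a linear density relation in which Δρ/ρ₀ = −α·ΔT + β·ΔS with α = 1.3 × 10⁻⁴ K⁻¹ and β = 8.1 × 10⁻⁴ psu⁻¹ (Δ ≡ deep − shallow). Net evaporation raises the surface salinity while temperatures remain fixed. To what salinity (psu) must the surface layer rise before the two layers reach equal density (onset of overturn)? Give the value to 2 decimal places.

Neutral buoyancy requires −α(T_deep − T_surf) + β(S_deep − S_surf′) = 0.
S_surf′ = S_deep − (α/β)·ΔT = 34.44 − (1.3 × 10⁻⁴/8.1 × 10⁻⁴)·(-0.2) = 34.4721 psu.
Increase required: 34.4721 − 33.77 = 0.7021 psu.

34.47 psu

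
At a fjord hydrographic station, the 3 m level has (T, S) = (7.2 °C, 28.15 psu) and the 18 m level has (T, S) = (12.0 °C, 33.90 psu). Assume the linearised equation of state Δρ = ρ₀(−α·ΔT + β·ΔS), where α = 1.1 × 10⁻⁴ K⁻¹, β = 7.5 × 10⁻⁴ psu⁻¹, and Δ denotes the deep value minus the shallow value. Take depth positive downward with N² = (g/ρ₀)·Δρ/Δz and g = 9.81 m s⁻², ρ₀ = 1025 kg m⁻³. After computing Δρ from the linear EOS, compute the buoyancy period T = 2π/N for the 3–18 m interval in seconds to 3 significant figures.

126 s

ΔT = +4.8 K, ΔS = +5.75 psu (deep − shallow).
Δρ/ρ₀ = −αΔT + βΔS = -5.28 × 10⁻⁴ + 4.3125 × 10⁻³ = 3.7845 × 10⁻³, so Δρ ≈ 3.879 kg m⁻³.
N² = (g/ρ₀)·Δρ/Δz = g·(Δρ/ρ₀)/Δz = 9.81 × 3.7845 × 10⁻³ / 15 = 2.4751 × 10⁻³ s⁻².
N = √(2.4751 × 10⁻³) = 0.049750 rad s⁻¹ → T = 2π/N = 126.30 s ≈ 126 s.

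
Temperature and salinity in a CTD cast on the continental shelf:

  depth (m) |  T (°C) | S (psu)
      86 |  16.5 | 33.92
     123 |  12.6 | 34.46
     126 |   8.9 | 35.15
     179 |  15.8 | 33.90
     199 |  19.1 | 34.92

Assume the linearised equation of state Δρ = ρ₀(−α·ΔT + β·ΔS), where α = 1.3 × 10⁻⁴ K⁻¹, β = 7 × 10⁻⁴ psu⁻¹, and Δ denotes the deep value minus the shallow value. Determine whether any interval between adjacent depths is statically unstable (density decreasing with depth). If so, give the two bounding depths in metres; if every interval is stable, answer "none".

Evaluate Δρ/ρ₀ = −αΔT + βΔS across each adjacent pair:
  86–123 m: −αΔT+βΔS = −(1.3 × 10⁻⁴)(-3.9)+(7 × 10⁻⁴)(+0.54) = 8.8 × 10⁻⁴ → stable
  123–126 m: −αΔT+βΔS = −(1.3 × 10⁻⁴)(-3.7)+(7 × 10⁻⁴)(+0.69) = 9.6 × 10⁻⁴ → stable
  126–179 m: −αΔT+βΔS = −(1.3 × 10⁻⁴)(+6.9)+(7 × 10⁻⁴)(-1.25) = -1.8 × 10⁻³ → UNSTABLE
  179–199 m: −αΔT+βΔS = −(1.3 × 10⁻⁴)(+3.3)+(7 × 10⁻⁴)(+1.02) = 2.9 × 10⁻⁴ → stable
The 126–179 m interval has Δρ < 0: lighter water underlies denser water.

126–179 m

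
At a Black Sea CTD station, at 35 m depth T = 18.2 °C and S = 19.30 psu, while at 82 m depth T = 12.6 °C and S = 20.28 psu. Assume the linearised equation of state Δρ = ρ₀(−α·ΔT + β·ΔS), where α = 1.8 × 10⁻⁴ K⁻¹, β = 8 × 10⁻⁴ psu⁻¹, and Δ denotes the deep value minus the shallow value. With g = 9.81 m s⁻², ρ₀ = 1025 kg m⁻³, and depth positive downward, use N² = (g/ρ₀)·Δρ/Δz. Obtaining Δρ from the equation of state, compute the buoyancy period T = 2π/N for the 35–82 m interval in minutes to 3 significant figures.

ΔT = -5.6 K, ΔS = +0.98 psu (deep − shallow).
Δρ/ρ₀ = −αΔT + βΔS = 1.008 × 10⁻³ + 7.84 × 10⁻⁴ = 1.792 × 10⁻³, so Δρ ≈ 1.837 kg m⁻³.
N² = (g/ρ₀)·Δρ/Δz = g·(Δρ/ρ₀)/Δz = 9.81 × 1.792 × 10⁻³ / 47 = 3.7403 × 10⁻⁴ s⁻².
N = √(3.7403 × 10⁻⁴) = 0.019340 rad s⁻¹ → T = 2π/N = 324.88 s = 5.4147 min ≈ 5.41 min.

5.41 min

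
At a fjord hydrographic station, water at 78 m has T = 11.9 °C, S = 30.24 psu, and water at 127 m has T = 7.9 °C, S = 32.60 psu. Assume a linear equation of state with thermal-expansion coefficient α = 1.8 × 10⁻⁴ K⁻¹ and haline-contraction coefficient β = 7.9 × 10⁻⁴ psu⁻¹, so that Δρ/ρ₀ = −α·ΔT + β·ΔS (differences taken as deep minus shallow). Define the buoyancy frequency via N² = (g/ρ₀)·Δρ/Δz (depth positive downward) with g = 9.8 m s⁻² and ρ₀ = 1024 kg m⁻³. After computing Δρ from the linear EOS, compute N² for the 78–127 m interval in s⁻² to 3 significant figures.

5.17 × 10⁻⁴ s⁻²

ΔT = -4.0 K, ΔS = +2.36 psu (deep − shallow).
Δρ/ρ₀ = −αΔT + βΔS = 7.20 × 10⁻⁴ + 1.8644 × 10⁻³ = 2.5844 × 10⁻³, so Δρ ≈ 2.646 kg m⁻³.
N² = (g/ρ₀)·Δρ/Δz = g·(Δρ/ρ₀)/Δz = 9.8 × 2.5844 × 10⁻³ / 49 = 5.1688 × 10⁻⁴ s⁻² ≈ 5.17 × 10⁻⁴ s⁻².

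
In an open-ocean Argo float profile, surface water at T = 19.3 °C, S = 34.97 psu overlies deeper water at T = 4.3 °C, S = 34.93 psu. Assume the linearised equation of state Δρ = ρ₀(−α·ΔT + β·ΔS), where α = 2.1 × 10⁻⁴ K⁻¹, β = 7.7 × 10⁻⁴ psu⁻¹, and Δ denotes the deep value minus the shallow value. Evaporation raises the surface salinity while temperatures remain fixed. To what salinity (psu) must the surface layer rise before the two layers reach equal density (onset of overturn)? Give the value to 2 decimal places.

39.02 psu

Neutral buoyancy requires −α(T_deep − T_surf) + β(S_deep − S_surf′) = 0.
S_surf′ = S_deep − (α/β)·ΔT = 34.93 − (2.1 × 10⁻⁴/7.7 × 10⁻⁴)·(-15.0) = 39.0209 psu.
Increase required: 39.0209 − 34.97 = 4.0509 psu.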